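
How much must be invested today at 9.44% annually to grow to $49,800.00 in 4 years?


Formula: PV = FV / (1 + r)^n
Substituting: PV = $49,800.00 / (1 + 0.0944)^4
Discount factor: (1.0944)^4 = 1.434513
PV = $49,800.00 / 1.434513 = $34,715.63

$34,715.63


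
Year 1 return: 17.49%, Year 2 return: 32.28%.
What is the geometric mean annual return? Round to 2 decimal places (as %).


Formula: Geometric mean = ((1+r1)*(1+r2))^(1/2) - 1
Product: (1 + 0.1749) * (1 + 0.3228) = 1.1749 * 1.3228 = 1.554158
Square root: 1.554158^0.5 = 1.246659
Geometric mean = 1.246659 - 1 = 0.246659
As percentage: 24.67%

24.67%


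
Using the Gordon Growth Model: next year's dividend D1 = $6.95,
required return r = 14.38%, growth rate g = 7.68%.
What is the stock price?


Formula: P = D1 / (r - g)
Spread: r - g = 0.1438 - 0.0768 = 0.067
Substituting: P = $6.95 / 0.067
P = $103.73

$103.73


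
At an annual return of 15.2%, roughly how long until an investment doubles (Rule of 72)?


Formula: Years ≈ 72 / r
Substituting: Years ≈ 72 / 15.2
Years ≈ 4.7

4.7 years


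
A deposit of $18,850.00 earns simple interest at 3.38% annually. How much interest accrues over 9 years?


Formula: I = P * r * t
Substituting: I = $18,850.00 * 0.0338 * 9
Step: I = $18,850.00 * 0.3042
I = $5,734.17

$5,734.17


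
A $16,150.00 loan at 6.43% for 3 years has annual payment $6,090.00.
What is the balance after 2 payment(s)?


Formula: Balance = PV*(1+r)^k - PMT*((1+r)^k - 1)/r
Growth: (1 + 0.0643)^2 = 1.132734
Accumulated factor: ((1+r)^k - 1)/r = 2.0643
Balance = $16,150.00 * 1.132734 - $6,090.00 * 2.0643
Balance = $5,722.08

$5,722.08


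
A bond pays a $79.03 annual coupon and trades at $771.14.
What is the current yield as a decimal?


Formula: Current yield = annual coupon / price
Substituting: CY = $79.03 / $771.14
CY = 0.102485

0.102485


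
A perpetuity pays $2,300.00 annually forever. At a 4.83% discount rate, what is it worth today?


Formula: PV = C / r
Substituting: PV = $2,300.00 / 0.0483
PV = $47,619.05

$47,619.05


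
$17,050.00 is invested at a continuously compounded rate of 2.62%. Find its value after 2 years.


Formula: FV = P * e^(r*t)
Exponent: r*t = 0.0262 * 2 = 0.0524
e^(0.0524) = 1.053797
FV = $17,050.00 * 1.053797 = $17,967.24

$17,967.24


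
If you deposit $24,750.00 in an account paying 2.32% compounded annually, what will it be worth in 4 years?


Formula: FV = P * (1 + r)^n
Substituting: FV = $24,750.00 * (1 + 0.0232)^4
Growth factor: (1.0232)^4 = 1.09608
FV = $24,750.00 * 1.09608 = $27,127.97

$27,127.97


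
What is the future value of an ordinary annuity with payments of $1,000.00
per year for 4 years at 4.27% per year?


Formula: FV = PMT * ((1+r)^n - 1) / r
Growth factor: (1 + 0.0427)^4 = 1.182054
Numerator: 1.182054 - 1 = 0.182054
FV = $1,000.00 * 0.182054 / 0.0427 = $4,263.57

$4,263.57


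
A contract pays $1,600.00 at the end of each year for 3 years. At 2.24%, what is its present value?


Formula: PV = PMT * (1 - (1+r)^(-n)) / r
Discount factor: (1 + 0.0224)^(-3) = 0.935702
Bracket: 1 - 0.935702 = 0.064298
PV = $1,600.00 * 0.064298 / 0.0224 = $4,592.73

$4,592.73


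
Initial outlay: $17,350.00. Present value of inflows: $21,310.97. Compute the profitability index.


Formula: PI = PV(cash flows) / initial investment
Substituting: PI = $21,310.97 / $17,350.00
PI = 1.2283

1.2283


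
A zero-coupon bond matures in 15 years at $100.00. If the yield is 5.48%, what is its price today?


Formula: Price = FV / (1 + r)^n
Substituting: Price = $100.00 / (1 + 0.0548)^15
Discount factor: (1.0548)^15 = 2.226137
Price = $100.00 / 2.226137 = $44.92

$44.92


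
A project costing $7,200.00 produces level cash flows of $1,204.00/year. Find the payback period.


Formula: Payback = investment / annual cash flow
Substituting: Payback = $7,200.00 / $1,204.00
Payback = 5.9801 years

5.9801 years


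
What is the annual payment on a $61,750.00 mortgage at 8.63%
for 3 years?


Formula: PMT = PV * r / (1 - (1+r)^(-n))
Denominator: 1 - (1 + 0.0863)^(-3) = 0.219899
Numerator: $61,750.00 * 0.0863 = 5329.025
PMT = 5329.025 / 0.219899 = $24,233.93

$24,233.93


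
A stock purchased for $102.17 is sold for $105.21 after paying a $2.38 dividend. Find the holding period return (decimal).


Formula: HPR = (P1 - P0 + D) / P0
Gain: $105.21 - $102.17 + $2.38 = $5.42
HPR = $5.42 / $102.17 = 0.053

0.053


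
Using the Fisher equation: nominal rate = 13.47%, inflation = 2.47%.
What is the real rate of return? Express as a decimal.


Formula: (1 + r_real) = (1 + r_nom) / (1 + inflation)
Substituting: (1 + r_real) = 1.1347 / 1.0247
(1 + r_real) = 1.107348
r_real = 1.107348 - 1 = 0.107348

0.107348


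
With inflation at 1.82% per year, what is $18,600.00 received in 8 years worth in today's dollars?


Formula: Real value = nominal / (1 + inflation)^years
Price level: (1 + 0.0182)^8 = 1.15522
Real value = $18,600.00 / 1.15522 = $16,100.83

$16,100.83


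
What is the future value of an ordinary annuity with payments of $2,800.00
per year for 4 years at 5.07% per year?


Formula: FV = PMT * ((1+r)^n - 1) / r
Growth factor: (1 + 0.0507)^4 = 1.218751
Numerator: 1.218751 - 1 = 0.218751
FV = $2,800.00 * 0.218751 / 0.0507 = $12,080.91

$12,080.91


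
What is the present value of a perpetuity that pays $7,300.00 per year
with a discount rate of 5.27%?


Formula: PV = C / r
Substituting: PV = $7,300.00 / 0.0527
PV = $138,519.92

$138,519.92


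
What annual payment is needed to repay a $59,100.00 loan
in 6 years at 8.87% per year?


Formula: PMT = PV * r / (1 - (1+r)^(-n))
Denominator: 1 - (1 + 0.0887)^(-6) = 0.399448
Numerator: $59,100.00 * 0.0887 = 5242.17
PMT = 5242.17 / 0.399448 = $13,123.54

$13,123.54


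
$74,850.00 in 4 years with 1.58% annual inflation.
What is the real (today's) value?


Formula: Real value = nominal / (1 + inflation)^years
Price level: (1 + 0.0158)^4 = 1.064714
Real value = $74,850.00 / 1.064714 = $70,300.59

$70,300.59


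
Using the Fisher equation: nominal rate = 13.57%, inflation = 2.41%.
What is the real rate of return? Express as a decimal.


Formula: (1 + r_real) = (1 + r_nom) / (1 + inflation)
Substituting: (1 + r_real) = 1.1357 / 1.0241
(1 + r_real) = 1.108974
r_real = 1.108974 - 1 = 0.108974

0.108974


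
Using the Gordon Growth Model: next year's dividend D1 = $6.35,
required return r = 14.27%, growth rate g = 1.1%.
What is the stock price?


Formula: P = D1 / (r - g)
Spread: r - g = 0.1427 - 0.011 = 0.1317
Substituting: P = $6.35 / 0.1317
P = $48.22

$48.22


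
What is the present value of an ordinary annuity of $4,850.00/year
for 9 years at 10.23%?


Formula: PV = PMT * (1 - (1+r)^(-n)) / r
Discount factor: (1 + 0.1023)^(-9) = 0.4162
Bracket: 1 - 0.4162 = 0.5838
PV = $4,850.00 * 0.5838 / 0.1023 = $27,677.73

$27,677.73


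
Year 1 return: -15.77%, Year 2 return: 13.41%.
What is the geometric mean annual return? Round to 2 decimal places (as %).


Formula: Geometric mean = ((1+r1)*(1+r2))^(1/2) - 1
Product: (1 + -0.1577) * (1 + 0.1341) = 0.8423 * 1.1341 = 0.955252
Square root: 0.955252^0.5 = 0.97737
Geometric mean = 0.97737 - 1 = -0.02263
As percentage: -2.26%

-2.26%


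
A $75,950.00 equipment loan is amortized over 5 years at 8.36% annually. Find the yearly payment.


Formula: PMT = PV * r / (1 - (1+r)^(-n))
Denominator: 1 - (1 + 0.0836)^(-5) = 0.330647
Numerator: $75,950.00 * 0.0836 = 6349.42
PMT = 6349.42 / 0.330647 = $19,203.00

$19,203.00


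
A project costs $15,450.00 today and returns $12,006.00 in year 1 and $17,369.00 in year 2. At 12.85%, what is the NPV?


Formula: NPV = C0 + C1/(1+r) + C2/(1+r)^2
Discount C1: $12,006.00 / (1 + 0.1285) = $10,638.90
Discount C2: $17,369.00 / (1 + 0.1285)^2 = $13,638.66
NPV = -$15,450.00 + $10,638.90 + $13,638.66 = $8,827.56

$8,827.56


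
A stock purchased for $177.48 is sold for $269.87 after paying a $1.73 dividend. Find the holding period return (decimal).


Formula: HPR = (P1 - P0 + D) / P0
Gain: $269.87 - $177.48 + $1.73 = $94.12
HPR = $94.12 / $177.48 = 0.5303

0.5303


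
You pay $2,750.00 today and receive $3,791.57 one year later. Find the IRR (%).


Formula: IRR = C1/C0 - 1
Substituting: IRR = $3,791.57 / $2,750.00 - 1
Ratio: 1.378753 - 1 = 0.378753
IRR = 37.8753%

37.8753%


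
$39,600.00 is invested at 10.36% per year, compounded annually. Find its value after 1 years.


Formula: FV = P * (1 + r)^n
Substituting: FV = $39,600.00 * (1 + 0.1036)^1
Growth factor: (1.1036)^1 = 1.1036
FV = $39,600.00 * 1.1036 = $43,702.56

$43,702.56


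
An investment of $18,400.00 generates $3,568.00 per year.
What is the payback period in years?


Formula: Payback = investment / annual cash flow
Substituting: Payback = $18,400.00 / $3,568.00
Payback = 5.157 years

5.157 years


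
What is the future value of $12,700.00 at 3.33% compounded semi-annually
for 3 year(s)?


Formula: FV = P * (1 + r/m)^(m*t)
Period rate: r/m = 0.0333 / 2 = 0.01665
Total periods: m*t = 2 * 3 = 6
Growth factor: (1 + 0.01665)^6 = 1.104152
FV = $12,700.00 * 1.104152 = $14,022.73

$14,022.73


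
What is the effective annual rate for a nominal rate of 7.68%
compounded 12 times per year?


Formula: EAR = (1 + r/m)^m - 1
Period rate: r/m = 0.0768 / 12 = 0.0064
Compounding: (1 + 0.0064)^12 = 1.079562
EAR = 1.079562 - 1 = 0.079562

0.079562


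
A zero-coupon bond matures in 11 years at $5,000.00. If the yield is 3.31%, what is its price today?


Formula: Price = FV / (1 + r)^n
Substituting: Price = $5,000.00 / (1 + 0.0331)^11
Discount factor: (1.0331)^11 = 1.430757
Price = $5,000.00 / 1.430757 = $3,494.65

$3,494.65


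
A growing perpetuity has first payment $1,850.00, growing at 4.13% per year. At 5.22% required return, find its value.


Formula: PV = C / (r - g)
Spread: r - g = 0.0522 - 0.0413 = 0.0109
Substituting: PV = $1,850.00 / 0.0109
PV = $169,724.77

$169,724.77


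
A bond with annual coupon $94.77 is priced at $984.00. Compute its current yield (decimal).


Formula: Current yield = annual coupon / price
Substituting: CY = $94.77 / $984.00
CY = 0.096311

0.096311


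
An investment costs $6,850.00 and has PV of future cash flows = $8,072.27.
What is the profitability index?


Formula: PI = PV(cash flows) / initial investment
Substituting: PI = $8,072.27 / $6,850.00
PI = 1.1784

1.1784


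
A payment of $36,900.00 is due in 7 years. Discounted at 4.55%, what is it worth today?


Formula: PV = FV / (1 + r)^n
Substituting: PV = $36,900.00 / (1 + 0.0455)^7
Discount factor: (1.0455)^7 = 1.365426
PV = $36,900.00 / 1.365426 = $27,024.53

$27,024.53


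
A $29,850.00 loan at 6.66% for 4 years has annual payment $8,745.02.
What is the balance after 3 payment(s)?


Formula: Balance = PV*(1+r)^k - PMT*((1+r)^k - 1)/r
Growth: (1 + 0.0666)^3 = 1.213402
Accumulated factor: ((1+r)^k - 1)/r = 3.204236
Balance = $29,850.00 * 1.213402 - $8,745.02 * 3.204236
Balance = $8,198.95

$8,198.95


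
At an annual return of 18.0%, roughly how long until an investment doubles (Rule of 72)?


Formula: Years ≈ 72 / r
Substituting: Years ≈ 72 / 18.0
Years ≈ 4.0

4.0 years


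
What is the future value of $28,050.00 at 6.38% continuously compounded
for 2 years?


Formula: FV = P * e^(r*t)
Exponent: r*t = 0.0638 * 2 = 0.1276
e^(0.1276) = 1.136098
FV = $28,050.00 * 1.136098 = $31,867.56

$31,867.56


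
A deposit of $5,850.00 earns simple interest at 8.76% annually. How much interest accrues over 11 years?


Formula: I = P * r * t
Substituting: I = $5,850.00 * 0.0876 * 11
Step: I = $5,850.00 * 0.9636
I = $5,637.06

$5,637.06


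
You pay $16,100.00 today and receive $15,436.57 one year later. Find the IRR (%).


Formula: IRR = C1/C0 - 1
Substituting: IRR = $15,436.57 / $16,100.00 - 1
Ratio: 0.958793 - 1 = -0.041207
IRR = -4.1207%

-4.1207%


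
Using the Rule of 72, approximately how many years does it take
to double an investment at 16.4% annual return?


Formula: Years ≈ 72 / r
Substituting: Years ≈ 72 / 16.4
Years ≈ 4.4

4.4 years


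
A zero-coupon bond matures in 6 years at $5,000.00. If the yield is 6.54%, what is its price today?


Formula: Price = FV / (1 + r)^n
Substituting: Price = $5,000.00 / (1 + 0.0654)^6
Discount factor: (1.0654)^6 = 1.462434
Price = $5,000.00 / 1.462434 = $3,418.96

$3,418.96


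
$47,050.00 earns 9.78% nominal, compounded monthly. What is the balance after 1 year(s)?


Formula: FV = P * (1 + r/m)^(m*t)
Period rate: r/m = 0.0978 / 12 = 0.00815
Total periods: m*t = 12 * 1 = 12
Growth factor: (1 + 0.00815)^12 = 1.102305
FV = $47,050.00 * 1.102305 = $51,863.46

$51,863.46


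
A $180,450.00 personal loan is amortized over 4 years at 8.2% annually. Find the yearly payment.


Formula: PMT = PV * r / (1 - (1+r)^(-n))
Denominator: 1 - (1 + 0.082)^(-4) = 0.27039
Numerator: $180,450.00 * 0.082 = 14796.9
PMT = 14796.9 / 0.27039 = $54,724.35

$54,724.35


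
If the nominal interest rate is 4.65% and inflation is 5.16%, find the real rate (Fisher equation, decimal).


Formula: (1 + r_real) = (1 + r_nom) / (1 + inflation)
Substituting: (1 + r_real) = 1.0465 / 1.0516
(1 + r_real) = 0.99515
r_real = 0.99515 - 1 = -0.00485

-0.00485


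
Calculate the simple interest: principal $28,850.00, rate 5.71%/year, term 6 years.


Formula: I = P * r * t
Substituting: I = $28,850.00 * 0.0571 * 6
Step: I = $28,850.00 * 0.3426
I = $9,884.01

$9,884.01


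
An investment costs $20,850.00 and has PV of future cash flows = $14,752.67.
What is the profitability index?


Formula: PI = PV(cash flows) / initial investment
Substituting: PI = $14,752.67 / $20,850.00
PI = 0.7076

0.7076


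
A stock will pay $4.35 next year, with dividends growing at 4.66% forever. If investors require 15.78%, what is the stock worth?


Formula: P = D1 / (r - g)
Spread: r - g = 0.1578 - 0.0466 = 0.1112
Substituting: P = $4.35 / 0.1112
P = $39.12

$39.12


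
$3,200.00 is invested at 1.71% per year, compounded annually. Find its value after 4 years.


Formula: FV = P * (1 + r)^n
Substituting: FV = $3,200.00 * (1 + 0.0171)^4
Growth factor: (1.0171)^4 = 1.070175
FV = $3,200.00 * 1.070175 = $3,424.56

$3,424.56


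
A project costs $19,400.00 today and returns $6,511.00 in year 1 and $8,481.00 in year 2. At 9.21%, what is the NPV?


Formula: NPV = C0 + C1/(1+r) + C2/(1+r)^2
Discount C1: $6,511.00 / (1 + 0.0921) = $5,961.91
Discount C2: $8,481.00 / (1 + 0.0921)^2 = $7,110.86
NPV = -$19,400.00 + $5,961.91 + $7,110.86 = -$6,327.23

-$6,327.23


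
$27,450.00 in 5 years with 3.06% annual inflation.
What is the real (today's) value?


Formula: Real value = nominal / (1 + inflation)^years
Price level: (1 + 0.0306)^5 = 1.162655
Real value = $27,450.00 / 1.162655 = $23,609.76

$23,609.76


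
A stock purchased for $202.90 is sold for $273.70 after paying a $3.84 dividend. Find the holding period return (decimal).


Formula: HPR = (P1 - P0 + D) / P0
Gain: $273.70 - $202.90 + $3.84 = $74.64
HPR = $74.64 / $202.90 = 0.3679

0.3679


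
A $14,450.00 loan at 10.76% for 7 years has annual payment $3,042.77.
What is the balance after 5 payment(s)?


Formula: Balance = PV*(1+r)^k - PMT*((1+r)^k - 1)/r
Growth: (1 + 0.1076)^5 = 1.66692
Accumulated factor: ((1+r)^k - 1)/r = 6.19814
Balance = $14,450.00 * 1.66692 - $3,042.77 * 6.19814
Balance = $5,227.48

$5,227.48


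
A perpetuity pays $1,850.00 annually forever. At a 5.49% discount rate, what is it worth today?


Formula: PV = C / r
Substituting: PV = $1,850.00 / 0.0549
PV = $33,697.63

$33,697.63


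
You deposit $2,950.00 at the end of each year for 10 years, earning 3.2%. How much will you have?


Formula: FV = PMT * ((1+r)^n - 1) / r
Growth factor: (1 + 0.032)^10 = 1.370241
Numerator: 1.370241 - 1 = 0.370241
FV = $2,950.00 * 0.370241 / 0.032 = $34,131.60

$34,131.60


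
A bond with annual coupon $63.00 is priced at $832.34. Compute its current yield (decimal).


Formula: Current yield = annual coupon / price
Substituting: CY = $63.00 / $832.34
CY = 0.07569

0.07569


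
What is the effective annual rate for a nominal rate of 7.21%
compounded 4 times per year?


Formula: EAR = (1 + r/m)^m - 1
Period rate: r/m = 0.0721 / 4 = 0.018025
Compounding: (1 + 0.018025)^4 = 1.074073
EAR = 1.074073 - 1 = 0.074073

0.074073


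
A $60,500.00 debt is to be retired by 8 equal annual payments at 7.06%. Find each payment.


Formula: PMT = PV * r / (1 - (1+r)^(-n))
Denominator: 1 - (1 + 0.0706)^(-8) = 0.420595
Numerator: $60,500.00 * 0.0706 = 4271.3
PMT = 4271.3 / 0.420595 = $10,155.37

$10,155.37


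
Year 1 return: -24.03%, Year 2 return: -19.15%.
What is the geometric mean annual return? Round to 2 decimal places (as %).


Formula: Geometric mean = ((1+r1)*(1+r2))^(1/2) - 1
Product: (1 + -0.2403) * (1 + -0.1915) = 0.7597 * 0.8085 = 0.614217
Square root: 0.614217^0.5 = 0.78372
Geometric mean = 0.78372 - 1 = -0.21628
As percentage: -21.63%

-21.63%


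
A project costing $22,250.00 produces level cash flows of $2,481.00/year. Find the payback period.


Formula: Payback = investment / annual cash flow
Substituting: Payback = $22,250.00 / $2,481.00
Payback = 8.9682 years

8.9682 years


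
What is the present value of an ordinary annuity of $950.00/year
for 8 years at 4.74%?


Formula: PV = PMT * (1 - (1+r)^(-n)) / r
Discount factor: (1 + 0.0474)^(-8) = 0.690398
Bracket: 1 - 0.690398 = 0.309602
PV = $950.00 * 0.309602 / 0.0474 = $6,205.11

$6,205.11


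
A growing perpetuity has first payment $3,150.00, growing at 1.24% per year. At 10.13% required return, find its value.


Formula: PV = C / (r - g)
Spread: r - g = 0.1013 - 0.0124 = 0.0889
Substituting: PV = $3,150.00 / 0.0889
PV = $35,433.07

$35,433.07


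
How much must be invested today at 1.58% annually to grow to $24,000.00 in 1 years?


Formula: PV = FV / (1 + r)^n
Substituting: PV = $24,000.00 / (1 + 0.0158)^1
Discount factor: (1.0158)^1 = 1.0158
PV = $24,000.00 / 1.0158 = $23,626.70

$23,626.70


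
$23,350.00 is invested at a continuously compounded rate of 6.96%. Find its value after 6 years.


Formula: FV = P * e^(r*t)
Exponent: r*t = 0.0696 * 6 = 0.4176
e^(0.4176) = 1.518313
FV = $23,350.00 * 1.518313 = $35,452.61

$35,452.61


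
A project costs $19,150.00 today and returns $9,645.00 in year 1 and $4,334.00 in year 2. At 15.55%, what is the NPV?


Formula: NPV = C0 + C1/(1+r) + C2/(1+r)^2
Discount C1: $9,645.00 / (1 + 0.1555) = $8,347.04
Discount C2: $4,334.00 / (1 + 0.1555)^2 = $3,246.00
NPV = -$19,150.00 + $8,347.04 + $3,246.00 = -$7,556.96

-$7,556.96


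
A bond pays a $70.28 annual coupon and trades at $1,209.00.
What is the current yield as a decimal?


Formula: Current yield = annual coupon / price
Substituting: CY = $70.28 / $1,209.00
CY = 0.058131

0.058131


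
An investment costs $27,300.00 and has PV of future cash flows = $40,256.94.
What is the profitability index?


Formula: PI = PV(cash flows) / initial investment
Substituting: PI = $40,256.94 / $27,300.00
PI = 1.4746

1.4746


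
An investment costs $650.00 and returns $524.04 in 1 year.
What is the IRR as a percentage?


Formula: IRR = C1/C0 - 1
Substituting: IRR = $524.04 / $650.00 - 1
Ratio: 0.806215 - 1 = -0.193785
IRR = -19.3785%

-19.3785%


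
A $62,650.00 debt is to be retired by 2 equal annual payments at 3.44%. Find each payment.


Formula: PMT = PV * r / (1 - (1+r)^(-n))
Denominator: 1 - (1 + 0.0344)^(-2) = 0.065406
Numerator: $62,650.00 * 0.0344 = 2155.16
PMT = 2155.16 / 0.065406 = $32,950.48

$32,950.48


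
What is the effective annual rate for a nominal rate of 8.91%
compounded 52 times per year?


Formula: EAR = (1 + r/m)^m - 1
Period rate: r/m = 0.0891 / 52 = 0.001713
Compounding: (1 + 0.001713)^52 = 1.093107
EAR = 1.093107 - 1 = 0.093107

0.093107


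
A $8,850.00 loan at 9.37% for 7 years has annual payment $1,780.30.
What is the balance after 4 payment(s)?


Formula: Balance = PV*(1+r)^k - PMT*((1+r)^k - 1)/r
Growth: (1 + 0.0937)^4 = 1.430846
Accumulated factor: ((1+r)^k - 1)/r = 4.598141
Balance = $8,850.00 * 1.430846 - $1,780.30 * 4.598141
Balance = $4,476.91

$4,476.91


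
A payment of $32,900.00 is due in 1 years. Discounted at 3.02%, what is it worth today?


Formula: PV = FV / (1 + r)^n
Substituting: PV = $32,900.00 / (1 + 0.0302)^1
Discount factor: (1.0302)^1 = 1.0302
PV = $32,900.00 / 1.0302 = $31,935.55

$31,935.55


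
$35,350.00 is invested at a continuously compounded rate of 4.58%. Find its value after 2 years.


Formula: FV = P * e^(r*t)
Exponent: r*t = 0.0458 * 2 = 0.0916
e^(0.0916) = 1.095926
FV = $35,350.00 * 1.095926 = $38,741.00

$38,741.00


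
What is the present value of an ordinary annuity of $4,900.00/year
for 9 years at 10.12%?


Formula: PV = PMT * (1 - (1+r)^(-n)) / r
Discount factor: (1 + 0.1012)^(-9) = 0.419956
Bracket: 1 - 0.419956 = 0.580044
PV = $4,900.00 * 0.580044 / 0.1012 = $28,085.12

$28,085.12


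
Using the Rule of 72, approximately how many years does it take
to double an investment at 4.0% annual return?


Formula: Years ≈ 72 / r
Substituting: Years ≈ 72 / 4.0
Years ≈ 18.0

18.0 years


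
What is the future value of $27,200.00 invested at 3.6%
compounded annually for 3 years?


Formula: FV = P * (1 + r)^n
Substituting: FV = $27,200.00 * (1 + 0.036)^3
Growth factor: (1.036)^3 = 1.111935
FV = $27,200.00 * 1.111935 = $30,244.62

$30,244.62


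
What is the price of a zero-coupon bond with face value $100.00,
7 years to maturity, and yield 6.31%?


Formula: Price = FV / (1 + r)^n
Substituting: Price = $100.00 / (1 + 0.0631)^7
Discount factor: (1.0631)^7 = 1.534684
Price = $100.00 / 1.534684 = $65.16

$65.16


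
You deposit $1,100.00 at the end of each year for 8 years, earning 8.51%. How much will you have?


Formula: FV = PMT * ((1+r)^n - 1) / r
Growth factor: (1 + 0.0851)^8 = 1.922021
Numerator: 1.922021 - 1 = 0.922021
FV = $1,100.00 * 0.922021 / 0.0851 = $11,918.01

$11,918.01


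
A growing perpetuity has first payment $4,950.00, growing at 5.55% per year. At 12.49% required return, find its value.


Formula: PV = C / (r - g)
Spread: r - g = 0.1249 - 0.0555 = 0.0694
Substituting: PV = $4,950.00 / 0.0694
PV = $71,325.65

$71,325.65


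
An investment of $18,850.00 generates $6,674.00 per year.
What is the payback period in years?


Formula: Payback = investment / annual cash flow
Substituting: Payback = $18,850.00 / $6,674.00
Payback = 2.8244 years

2.8244 years


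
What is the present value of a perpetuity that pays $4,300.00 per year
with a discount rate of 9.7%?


Formula: PV = C / r
Substituting: PV = $4,300.00 / 0.097
PV = $44,329.90

$44,329.90


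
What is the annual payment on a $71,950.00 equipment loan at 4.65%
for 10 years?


Formula: PMT = PV * r / (1 - (1+r)^(-n))
Denominator: 1 - (1 + 0.0465)^(-10) = 0.365243
Numerator: $71,950.00 * 0.0465 = 3345.675
PMT = 3345.675 / 0.365243 = $9,160.14

$9,160.14


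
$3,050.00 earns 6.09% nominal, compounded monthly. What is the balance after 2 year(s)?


Formula: FV = P * (1 + r/m)^(m*t)
Period rate: r/m = 0.0609 / 12 = 0.005075
Total periods: m*t = 12 * 2 = 24
Growth factor: (1 + 0.005075)^24 = 1.12918
FV = $3,050.00 * 1.12918 = $3,444.00

$3,444.00


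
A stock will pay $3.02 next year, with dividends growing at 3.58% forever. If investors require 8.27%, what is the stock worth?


Formula: P = D1 / (r - g)
Spread: r - g = 0.0827 - 0.0358 = 0.0469
Substituting: P = $3.02 / 0.0469
P = $64.39

$64.39


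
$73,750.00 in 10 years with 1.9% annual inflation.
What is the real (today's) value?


Formula: Real value = nominal / (1 + inflation)^years
Price level: (1 + 0.019)^10 = 1.207096
Real value = $73,750.00 / 1.207096 = $61,097.04

$61,097.04


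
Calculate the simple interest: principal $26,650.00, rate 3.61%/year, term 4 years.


Formula: I = P * r * t
Substituting: I = $26,650.00 * 0.0361 * 4
Step: I = $26,650.00 * 0.1444
I = $3,848.26

$3,848.26


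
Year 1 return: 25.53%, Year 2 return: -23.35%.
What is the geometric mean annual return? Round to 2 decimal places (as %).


Formula: Geometric mean = ((1+r1)*(1+r2))^(1/2) - 1
Product: (1 + 0.2553) * (1 + -0.2335) = 1.2553 * 0.7665 = 0.962187
Square root: 0.962187^0.5 = 0.980912
Geometric mean = 0.980912 - 1 = -0.019088
As percentage: -1.91%

-1.91%


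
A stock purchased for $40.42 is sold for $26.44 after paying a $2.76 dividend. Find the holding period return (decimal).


Formula: HPR = (P1 - P0 + D) / P0
Gain: $26.44 - $40.42 + $2.76 = -$11.22
HPR = -$11.22 / $40.42 = -0.2776

-0.2776


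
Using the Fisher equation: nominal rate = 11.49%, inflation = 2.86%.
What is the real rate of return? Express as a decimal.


Formula: (1 + r_real) = (1 + r_nom) / (1 + inflation)
Substituting: (1 + r_real) = 1.1149 / 1.0286
(1 + r_real) = 1.0839
r_real = 1.0839 - 1 = 0.0839

0.0839


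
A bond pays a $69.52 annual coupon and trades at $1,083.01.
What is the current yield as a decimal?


Formula: Current yield = annual coupon / price
Substituting: CY = $69.52 / $1,083.01
CY = 0.064191

0.064191


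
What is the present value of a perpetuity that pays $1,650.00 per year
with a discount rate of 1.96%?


Formula: PV = C / r
Substituting: PV = $1,650.00 / 0.0196
PV = $84,183.67

$84,183.67


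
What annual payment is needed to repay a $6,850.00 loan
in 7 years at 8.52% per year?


Formula: PMT = PV * r / (1 - (1+r)^(-n))
Denominator: 1 - (1 + 0.0852)^(-7) = 0.435802
Numerator: $6,850.00 * 0.0852 = 583.62
PMT = 583.62 / 0.435802 = $1,339.19

$1,339.19


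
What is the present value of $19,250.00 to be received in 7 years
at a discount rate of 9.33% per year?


Formula: PV = FV / (1 + r)^n
Substituting: PV = $19,250.00 / (1 + 0.0933)^7
Discount factor: (1.0933)^7 = 1.867134
PV = $19,250.00 / 1.867134 = $10,309.92

$10,309.92


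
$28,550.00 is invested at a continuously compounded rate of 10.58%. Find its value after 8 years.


Formula: FV = P * e^(r*t)
Exponent: r*t = 0.1058 * 8 = 0.8464
e^(0.8464) = 2.331239
FV = $28,550.00 * 2.331239 = $66,556.88

$66,556.88


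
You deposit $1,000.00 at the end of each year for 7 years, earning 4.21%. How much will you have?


Formula: FV = PMT * ((1+r)^n - 1) / r
Growth factor: (1 + 0.0421)^7 = 1.334645
Numerator: 1.334645 - 1 = 0.334645
FV = $1,000.00 * 0.334645 / 0.0421 = $7,948.81

$7,948.81


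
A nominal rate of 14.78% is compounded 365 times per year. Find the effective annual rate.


Formula: EAR = (1 + r/m)^m - 1
Period rate: r/m = 0.1478 / 365 = 0.000405
Compounding: (1 + 0.000405)^365 = 1.159246
EAR = 1.159246 - 1 = 0.159246

0.159246


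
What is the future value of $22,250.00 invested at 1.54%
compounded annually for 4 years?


Formula: FV = P * (1 + r)^n
Substituting: FV = $22,250.00 * (1 + 0.0154)^4
Growth factor: (1.0154)^4 = 1.063038
FV = $22,250.00 * 1.063038 = $23,652.59

$23,652.59


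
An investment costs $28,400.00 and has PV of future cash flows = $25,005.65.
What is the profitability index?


Formula: PI = PV(cash flows) / initial investment
Substituting: PI = $25,005.65 / $28,400.00
PI = 0.8805

0.8805


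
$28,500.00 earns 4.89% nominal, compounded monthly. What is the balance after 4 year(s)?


Formula: FV = P * (1 + r/m)^(m*t)
Period rate: r/m = 0.0489 / 12 = 0.004075
Total periods: m*t = 12 * 4 = 48
Growth factor: (1 + 0.004075)^48 = 1.215557
FV = $28,500.00 * 1.215557 = $34,643.38

$34,643.38


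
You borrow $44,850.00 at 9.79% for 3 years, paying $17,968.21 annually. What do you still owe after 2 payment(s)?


Formula: Balance = PV*(1+r)^k - PMT*((1+r)^k - 1)/r
Growth: (1 + 0.0979)^2 = 1.205384
Accumulated factor: ((1+r)^k - 1)/r = 2.0979
Balance = $44,850.00 * 1.205384 - $17,968.21 * 2.0979
Balance = $16,365.98

$16,365.98


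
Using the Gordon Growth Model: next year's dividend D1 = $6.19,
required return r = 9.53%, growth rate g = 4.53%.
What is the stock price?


Formula: P = D1 / (r - g)
Spread: r - g = 0.0953 - 0.0453 = 0.05
Substituting: P = $6.19 / 0.05
P = $123.80

$123.80


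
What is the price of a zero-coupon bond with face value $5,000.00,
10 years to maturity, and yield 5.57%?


Formula: Price = FV / (1 + r)^n
Substituting: Price = $5,000.00 / (1 + 0.0557)^10
Discount factor: (1.0557)^10 = 1.719512
Price = $5,000.00 / 1.719512 = $2,907.80

$2,907.80


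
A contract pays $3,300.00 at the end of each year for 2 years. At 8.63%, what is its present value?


Formula: PV = PMT * (1 - (1+r)^(-n)) / r
Discount factor: (1 + 0.0863)^(-2) = 0.847423
Bracket: 1 - 0.847423 = 0.152577
PV = $3,300.00 * 0.152577 / 0.0863 = $5,834.33

$5,834.33


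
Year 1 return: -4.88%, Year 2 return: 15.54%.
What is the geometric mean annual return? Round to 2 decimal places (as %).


Formula: Geometric mean = ((1+r1)*(1+r2))^(1/2) - 1
Product: (1 + -0.0488) * (1 + 0.1554) = 0.9512 * 1.1554 = 1.099016
Square root: 1.099016^0.5 = 1.04834
Geometric mean = 1.04834 - 1 = 0.04834
As percentage: 4.83%

4.83%


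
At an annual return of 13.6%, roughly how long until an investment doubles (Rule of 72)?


Formula: Years ≈ 72 / r
Substituting: Years ≈ 72 / 13.6
Years ≈ 5.3

5.3 years


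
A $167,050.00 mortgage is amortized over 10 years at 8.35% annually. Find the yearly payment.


Formula: PMT = PV * r / (1 - (1+r)^(-n))
Denominator: 1 - (1 + 0.0835)^(-10) = 0.551553
Numerator: $167,050.00 * 0.0835 = 13948.675
PMT = 13948.675 / 0.551553 = $25,289.80

$25,289.80


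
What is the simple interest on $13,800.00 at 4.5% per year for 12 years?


Formula: I = P * r * t
Substituting: I = $13,800.00 * 0.045 * 12
Step: I = $13,800.00 * 0.54
I = $7,452.00

$7,452.00


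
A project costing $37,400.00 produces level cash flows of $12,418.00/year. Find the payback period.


Formula: Payback = investment / annual cash flow
Substituting: Payback = $37,400.00 / $12,418.00
Payback = 3.0118 years

3.0118 years


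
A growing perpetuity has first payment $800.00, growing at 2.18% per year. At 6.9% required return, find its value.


Formula: PV = C / (r - g)
Spread: r - g = 0.069 - 0.0218 = 0.0472
Substituting: PV = $800.00 / 0.0472
PV = $16,949.15

$16,949.15


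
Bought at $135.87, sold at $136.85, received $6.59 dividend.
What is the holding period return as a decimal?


Formula: HPR = (P1 - P0 + D) / P0
Gain: $136.85 - $135.87 + $6.59 = $7.57
HPR = $7.57 / $135.87 = 0.0557

0.0557


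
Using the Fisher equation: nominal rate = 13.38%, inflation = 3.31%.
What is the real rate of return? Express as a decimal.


Formula: (1 + r_real) = (1 + r_nom) / (1 + inflation)
Substituting: (1 + r_real) = 1.1338 / 1.0331
(1 + r_real) = 1.097474
r_real = 1.097474 - 1 = 0.097474

0.097474


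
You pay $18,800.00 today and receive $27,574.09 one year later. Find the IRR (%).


Formula: IRR = C1/C0 - 1
Substituting: IRR = $27,574.09 / $18,800.00 - 1
Ratio: 1.466707 - 1 = 0.466707
IRR = 46.6707%

46.6707%


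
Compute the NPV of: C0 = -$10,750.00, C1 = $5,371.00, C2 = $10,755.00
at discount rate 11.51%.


Formula: NPV = C0 + C1/(1+r) + C2/(1+r)^2
Discount C1: $5,371.00 / (1 + 0.1151) = $4,816.61
Discount C2: $10,755.00 / (1 + 0.1151)^2 = $8,649.34
NPV = -$10,750.00 + $4,816.61 + $8,649.34 = $2,715.94

$2,715.94


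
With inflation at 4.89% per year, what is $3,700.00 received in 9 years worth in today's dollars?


Formula: Real value = nominal / (1 + inflation)^years
Price level: (1 + 0.0489)^9 = 1.536763
Real value = $3,700.00 / 1.536763 = $2,407.66

$2,407.66


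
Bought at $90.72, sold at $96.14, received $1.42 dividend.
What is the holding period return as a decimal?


Formula: HPR = (P1 - P0 + D) / P0
Gain: $96.14 - $90.72 + $1.42 = $6.84
HPR = $6.84 / $90.72 = 0.0754

0.0754


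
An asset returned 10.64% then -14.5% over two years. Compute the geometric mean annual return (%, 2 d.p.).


Formula: Geometric mean = ((1+r1)*(1+r2))^(1/2) - 1
Product: (1 + 0.1064) * (1 + -0.145) = 1.1064 * 0.855 = 0.945972
Square root: 0.945972^0.5 = 0.972611
Geometric mean = 0.972611 - 1 = -0.027389
As percentage: -2.74%

-2.74%


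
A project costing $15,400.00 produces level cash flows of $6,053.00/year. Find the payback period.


Formula: Payback = investment / annual cash flow
Substituting: Payback = $15,400.00 / $6,053.00
Payback = 2.5442 years

2.5442 years


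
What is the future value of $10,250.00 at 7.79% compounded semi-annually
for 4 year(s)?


Formula: FV = P * (1 + r/m)^(m*t)
Period rate: r/m = 0.0779 / 2 = 0.03895
Total periods: m*t = 2 * 4 = 8
Growth factor: (1 + 0.03895)^8 = 1.357554
FV = $10,250.00 * 1.357554 = $13,914.93

$13,914.93


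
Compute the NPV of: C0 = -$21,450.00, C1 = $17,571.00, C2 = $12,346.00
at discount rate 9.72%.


Formula: NPV = C0 + C1/(1+r) + C2/(1+r)^2
Discount C1: $17,571.00 / (1 + 0.0972) = $16,014.40
Discount C2: $12,346.00 / (1 + 0.0972)^2 = $10,255.45
NPV = -$21,450.00 + $16,014.40 + $10,255.45 = $4,819.85

$4,819.85


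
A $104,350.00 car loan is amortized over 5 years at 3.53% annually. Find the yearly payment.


Formula: PMT = PV * r / (1 - (1+r)^(-n))
Denominator: 1 - (1 + 0.0353)^(-5) = 0.159246
Numerator: $104,350.00 * 0.0353 = 3683.555
PMT = 3683.555 / 0.159246 = $23,131.22

$23,131.22


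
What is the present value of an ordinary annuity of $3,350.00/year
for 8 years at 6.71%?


Formula: PV = PMT * (1 - (1+r)^(-n)) / r
Discount factor: (1 + 0.0671)^(-8) = 0.594784
Bracket: 1 - 0.594784 = 0.405216
PV = $3,350.00 * 0.405216 / 0.0671 = $20,230.62

$20,230.62


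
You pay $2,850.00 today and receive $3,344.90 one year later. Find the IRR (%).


Formula: IRR = C1/C0 - 1
Substituting: IRR = $3,344.90 / $2,850.00 - 1
Ratio: 1.173649 - 1 = 0.173649
IRR = 17.3649%

17.3649%


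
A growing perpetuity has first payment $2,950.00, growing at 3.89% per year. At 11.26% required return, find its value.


Formula: PV = C / (r - g)
Spread: r - g = 0.1126 - 0.0389 = 0.0737
Substituting: PV = $2,950.00 / 0.0737
PV = $40,027.14

$40,027.14


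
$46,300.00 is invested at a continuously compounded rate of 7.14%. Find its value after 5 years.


Formula: FV = P * e^(r*t)
Exponent: r*t = 0.0714 * 5 = 0.357
e^(0.357) = 1.429036
FV = $46,300.00 * 1.429036 = $66,164.36

$66,164.36


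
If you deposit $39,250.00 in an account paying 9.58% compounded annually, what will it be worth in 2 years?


Formula: FV = P * (1 + r)^n
Substituting: FV = $39,250.00 * (1 + 0.0958)^2
Growth factor: (1.0958)^2 = 1.200778
FV = $39,250.00 * 1.200778 = $47,130.52

$47,130.52


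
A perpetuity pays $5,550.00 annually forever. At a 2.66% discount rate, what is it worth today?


Formula: PV = C / r
Substituting: PV = $5,550.00 / 0.0266
PV = $208,646.62

$208,646.62


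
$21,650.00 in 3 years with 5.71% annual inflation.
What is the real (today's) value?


Formula: Real value = nominal / (1 + inflation)^years
Price level: (1 + 0.0571)^3 = 1.181267
Real value = $21,650.00 / 1.181267 = $18,327.77

$18,327.77


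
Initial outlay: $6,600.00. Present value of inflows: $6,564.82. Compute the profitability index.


Formula: PI = PV(cash flows) / initial investment
Substituting: PI = $6,564.82 / $6,600.00
PI = 0.9947

0.9947


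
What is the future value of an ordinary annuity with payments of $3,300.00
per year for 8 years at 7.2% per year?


Formula: FV = PMT * ((1+r)^n - 1) / r
Growth factor: (1 + 0.072)^8 = 1.744047
Numerator: 1.744047 - 1 = 0.744047
FV = $3,300.00 * 0.744047 / 0.072 = $34,102.17

$34,102.17


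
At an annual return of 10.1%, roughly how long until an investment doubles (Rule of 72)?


Formula: Years ≈ 72 / r
Substituting: Years ≈ 72 / 10.1
Years ≈ 7.1

7.1 years


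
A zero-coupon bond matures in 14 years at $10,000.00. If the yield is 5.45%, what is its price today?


Formula: Price = FV / (1 + r)^n
Substituting: Price = $10,000.00 / (1 + 0.0545)^14
Discount factor: (1.0545)^14 = 2.102094
Price = $10,000.00 / 2.102094 = $4,757.16

$4,757.16


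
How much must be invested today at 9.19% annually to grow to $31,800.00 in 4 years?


Formula: PV = FV / (1 + r)^n
Substituting: PV = $31,800.00 / (1 + 0.0919)^4
Discount factor: (1.0919)^4 = 1.42145
PV = $31,800.00 / 1.42145 = $22,371.53

$22,371.53


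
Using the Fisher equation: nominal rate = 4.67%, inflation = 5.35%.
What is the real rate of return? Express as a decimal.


Formula: (1 + r_real) = (1 + r_nom) / (1 + inflation)
Substituting: (1 + r_real) = 1.0467 / 1.0535
(1 + r_real) = 0.993545
r_real = 0.993545 - 1 = -0.006455

-0.006455


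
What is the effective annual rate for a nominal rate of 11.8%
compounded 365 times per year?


Formula: EAR = (1 + r/m)^m - 1
Period rate: r/m = 0.118 / 365 = 0.000323
Compounding: (1 + 0.000323)^365 = 1.125223
EAR = 1.125223 - 1 = 0.125223

0.125223


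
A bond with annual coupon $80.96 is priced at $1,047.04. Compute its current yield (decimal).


Formula: Current yield = annual coupon / price
Substituting: CY = $80.96 / $1,047.04
CY = 0.077323

0.077323


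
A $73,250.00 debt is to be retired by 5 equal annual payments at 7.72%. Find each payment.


Formula: PMT = PV * r / (1 - (1+r)^(-n))
Denominator: 1 - (1 + 0.0772)^(-5) = 0.310525
Numerator: $73,250.00 * 0.0772 = 5654.9
PMT = 5654.9 / 0.310525 = $18,210.75

$18,210.75


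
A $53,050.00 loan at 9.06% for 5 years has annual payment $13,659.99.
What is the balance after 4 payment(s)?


Formula: Balance = PV*(1+r)^k - PMT*((1+r)^k - 1)/r
Growth: (1 + 0.0906)^4 = 1.414692
Accumulated factor: ((1+r)^k - 1)/r = 4.577177
Balance = $53,050.00 * 1.414692 - $13,659.99 * 4.577177
Balance = $12,525.23

$12,525.23


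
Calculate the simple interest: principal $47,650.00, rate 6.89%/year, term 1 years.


Formula: I = P * r * t
Substituting: I = $47,650.00 * 0.0689 * 1
Step: I = $47,650.00 * 0.0689
I = $3,283.09

$3,283.09


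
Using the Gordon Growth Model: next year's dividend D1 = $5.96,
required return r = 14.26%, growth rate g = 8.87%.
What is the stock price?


Formula: P = D1 / (r - g)
Spread: r - g = 0.1426 - 0.0887 = 0.0539
Substituting: P = $5.96 / 0.0539
P = $110.58

$110.58


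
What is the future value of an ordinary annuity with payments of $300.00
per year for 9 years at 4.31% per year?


Formula: FV = PMT * ((1+r)^n - 1) / r
Growth factor: (1 + 0.0431)^9 = 1.461953
Numerator: 1.461953 - 1 = 0.461953
FV = $300.00 * 0.461953 / 0.0431 = $3,215.45

$3,215.45


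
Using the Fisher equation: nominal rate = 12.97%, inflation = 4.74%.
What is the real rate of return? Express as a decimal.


Formula: (1 + r_real) = (1 + r_nom) / (1 + inflation)
Substituting: (1 + r_real) = 1.1297 / 1.0474
(1 + r_real) = 1.078576
r_real = 1.078576 - 1 = 0.078576

0.078576


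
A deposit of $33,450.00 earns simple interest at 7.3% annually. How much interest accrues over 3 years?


Formula: I = P * r * t
Substituting: I = $33,450.00 * 0.073 * 3
Step: I = $33,450.00 * 0.219
I = $7,325.55

$7,325.55


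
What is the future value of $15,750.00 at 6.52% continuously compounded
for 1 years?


Formula: FV = P * e^(r*t)
Exponent: r*t = 0.0652 * 1 = 0.0652
e^(0.0652) = 1.067372
FV = $15,750.00 * 1.067372 = $16,811.12

$16,811.12


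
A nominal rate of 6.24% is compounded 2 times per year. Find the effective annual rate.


Formula: EAR = (1 + r/m)^m - 1
Period rate: r/m = 0.0624 / 2 = 0.0312
Compounding: (1 + 0.0312)^2 = 1.063373
EAR = 1.063373 - 1 = 0.063373

0.063373


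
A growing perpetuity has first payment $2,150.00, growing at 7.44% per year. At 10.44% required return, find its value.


Formula: PV = C / (r - g)
Spread: r - g = 0.1044 - 0.0744 = 0.03
Substituting: PV = $2,150.00 / 0.03
PV = $71,666.67

$71,666.67


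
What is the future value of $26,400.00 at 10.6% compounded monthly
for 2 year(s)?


Formula: FV = P * (1 + r/m)^(m*t)
Period rate: r/m = 0.106 / 12 = 0.008833
Total periods: m*t = 12 * 2 = 24
Growth factor: (1 + 0.008833)^24 = 1.234998
FV = $26,400.00 * 1.234998 = $32,603.94

$32,603.94
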